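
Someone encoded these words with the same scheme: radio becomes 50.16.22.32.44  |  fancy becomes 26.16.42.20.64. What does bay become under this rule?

18.16.64

The formula is n = 2×(alphabet index, a=1) + 14.
Applying it to bay: b=2→18, a=1→16, y=25→64.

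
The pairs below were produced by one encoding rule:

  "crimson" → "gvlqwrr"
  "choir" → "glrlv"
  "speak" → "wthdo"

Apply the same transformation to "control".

grrxvrp

The shift depends on letter class: consonant c→g is +4, but vowel i→l is +3. Vowels shift forward by 3 and consonants shift forward by 4.
For control: c(cons)+4=g, o(vowel)+3=r, n(cons)+4=r, t(cons)+4=x, r(cons)+4=v, o(vowel)+3=r, l(cons)+4=p.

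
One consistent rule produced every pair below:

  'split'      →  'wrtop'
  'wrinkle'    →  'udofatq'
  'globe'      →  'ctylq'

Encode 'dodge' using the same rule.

xyxcq

Treating letters as 0–25, the rule is x ↦ 19x + 18 (mod 26).
Applying it to dodge: d(3)→19·3+18≡23=x; o(14)→19·14+18≡24=y; d(3)→19·3+18≡23=x; g(6)→19·6+18≡2=c; e(4)→19·4+18≡16=q (all mod 26).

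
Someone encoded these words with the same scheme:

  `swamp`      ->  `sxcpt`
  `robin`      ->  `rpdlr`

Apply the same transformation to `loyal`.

In swamp: s→s is +0, w→x is +1, a→c is +2, m→p is +3 — the shift increases by 1 each position. Each letter shifts forward by its position index (0, 1, 2, …) — the shift grows by one for each successive letter.
Applying it to loyal: l+0=l, o+1=p, y+2=a, a+3=d, l+4=p.

lpadp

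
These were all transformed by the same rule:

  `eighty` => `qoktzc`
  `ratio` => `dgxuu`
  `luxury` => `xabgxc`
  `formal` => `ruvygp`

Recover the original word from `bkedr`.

pearl

The shifts repeat in a cycle of length 3: positions 0,1,… shift by +12, +6, +4, then the pattern repeats.
Undoing it on bkedr: b−12=p, k−6=e, e−4=a, d−12=r, r−6=l.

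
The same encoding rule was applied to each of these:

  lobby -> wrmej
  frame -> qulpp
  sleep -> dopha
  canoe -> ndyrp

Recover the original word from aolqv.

plank

A repeating key of period 2 is used — shifts +11, +3 over and over.
Decoding aolqv: a−11=p, o−3=l, l−11=a, q−3=n, v−11=k.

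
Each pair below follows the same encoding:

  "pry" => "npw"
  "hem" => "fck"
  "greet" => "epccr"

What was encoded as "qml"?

Compare letters: p→n is +24, r→p is +24, y→w is +24 — a constant shift. Every letter moves 24 places later in the alphabet, wrapping around z→a.
Decoding qml: q−24=s, m−24=o, l−24=n.

son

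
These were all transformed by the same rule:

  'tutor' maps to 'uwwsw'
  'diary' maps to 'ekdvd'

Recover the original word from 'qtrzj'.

prove

In tutor: t→u is +1, u→w is +2, t→w is +3, o→s is +4 — the shift increases by 1 each position. Letter i (0-indexed) is shifted by i+1, so successive shifts are 1, 2, 3, ….
Decoding qtrzj: q−1=p, t−2=r, r−3=o, z−4=v, j−5=e.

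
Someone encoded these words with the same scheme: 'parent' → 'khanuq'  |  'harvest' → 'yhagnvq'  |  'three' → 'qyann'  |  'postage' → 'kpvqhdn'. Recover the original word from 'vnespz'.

p(15)→k(10) and a(0)→h(7) fit y≡21x+7 (mod 26); the inverse of 21 mod 26 is 5. Treating letters as 0–25, the rule is x ↦ 21x + 7 (mod 26).
Decoding vnespz: v(21)→5·(21−7)≡18=s; n(13)→5·(13−7)≡4=e; e(4)→5·(4−7)≡11=l; s(18)→5·(18−7)≡3=d; p(15)→5·(15−7)≡14=o; z(25)→5·(25−7)≡12=m (all mod 26).

seldom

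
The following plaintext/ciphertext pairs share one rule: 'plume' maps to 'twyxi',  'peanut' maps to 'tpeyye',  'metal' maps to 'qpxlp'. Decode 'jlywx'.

fault

A repeating key of period 2 is used — shifts +4, +11 over and over.
Reversing it on jlywx: j−4=f, l−11=a, y−4=u, w−11=l, x−4=t.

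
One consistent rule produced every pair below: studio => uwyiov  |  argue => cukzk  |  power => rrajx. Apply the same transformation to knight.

In studio: s→u is +2, t→w is +3, u→y is +4, d→i is +5 — the shift increases by 1 each position. Each letter shifts forward by (position + 2), i.e. 2, 3, 4, … — the shift grows by one for each successive letter.
For knight: k+2=m, n+3=q, i+4=m, g+5=l, h+6=n, t+7=a.

mqmlna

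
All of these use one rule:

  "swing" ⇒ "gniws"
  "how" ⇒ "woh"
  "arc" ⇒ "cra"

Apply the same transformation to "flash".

hsalf

The output letters match the input read backwards: swing reversed is gniws. It's just the letters in reverse order.
On flash: reverse → hsalf.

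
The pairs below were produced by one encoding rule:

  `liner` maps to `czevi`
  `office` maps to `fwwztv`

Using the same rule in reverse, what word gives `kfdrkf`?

tomato

This is a Caesar cipher with shift 17.
Decoding kfdrkf: k−17=t, f−17=o, d−17=m, r−17=a, k−17=t, f−17=o.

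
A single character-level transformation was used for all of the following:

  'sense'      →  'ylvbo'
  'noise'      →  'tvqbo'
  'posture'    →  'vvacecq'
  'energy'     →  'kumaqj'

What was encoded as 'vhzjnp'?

parade

In sense: s→y is +6, e→l is +7, n→v is +8, s→b is +9 — the shift increases by 1 each position. Each letter shifts forward by (position + 6), i.e. 6, 7, 8, … — the shift grows by one for each successive letter.
Undoing it on vhzjnp: v−6=p, h−7=a, z−8=r, j−9=a, n−10=d, p−11=e.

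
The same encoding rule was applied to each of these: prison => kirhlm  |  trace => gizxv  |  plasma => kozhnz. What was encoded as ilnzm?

roman

Letters are reflected about the middle of the alphabet (position → 25−position): Atbash.
Decoding ilnzm: i↔r, l↔o, n↔m, z↔a, m↔n.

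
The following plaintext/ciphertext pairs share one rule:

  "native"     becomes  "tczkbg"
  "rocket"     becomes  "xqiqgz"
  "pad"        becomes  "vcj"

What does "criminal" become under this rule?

The rule splits by letter class: vowels +2, consonants +6.
On criminal: c(cons)+6=i, r(cons)+6=x, i(vowel)+2=k, m(cons)+6=s, i(vowel)+2=k, n(cons)+6=t, a(vowel)+2=c, l(cons)+6=r.

ixksktcr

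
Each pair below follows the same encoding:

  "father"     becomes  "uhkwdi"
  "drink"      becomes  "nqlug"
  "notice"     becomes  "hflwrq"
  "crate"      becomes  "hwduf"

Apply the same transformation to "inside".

The output letters match the input read backwards, each shifted +3: father reversed is rehtaf. Read the word backwards and shift each letter +3.
Applying it to inside: reverse → edisni; then shift: e+3=h, d+3=g, i+3=l, s+3=v, n+3=q, i+3=l.

hglvql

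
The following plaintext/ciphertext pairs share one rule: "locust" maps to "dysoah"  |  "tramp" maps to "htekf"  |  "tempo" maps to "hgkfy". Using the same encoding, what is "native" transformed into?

rehivg

This is an affine cipher: with a=0,…,z=25, each position x becomes (7x+4) mod 26.
For native: n(13)→7·13+4≡17=r; a(0)→7·0+4≡4=e; t(19)→7·19+4≡7=h; i(8)→7·8+4≡8=i; v(21)→7·21+4≡21=v; e(4)→7·4+4≡6=g (all mod 26).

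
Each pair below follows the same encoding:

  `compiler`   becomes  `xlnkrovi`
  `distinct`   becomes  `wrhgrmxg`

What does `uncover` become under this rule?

Each pair mirrors across the alphabet (c↔x, o↔l, m↔n): positions sum to 25. Letters are reflected about the middle of the alphabet (position → 25−position): Atbash.
Applying it to uncover: u↔f, n↔m, c↔x, o↔l, v↔e, e↔v, r↔i.

fmxlevi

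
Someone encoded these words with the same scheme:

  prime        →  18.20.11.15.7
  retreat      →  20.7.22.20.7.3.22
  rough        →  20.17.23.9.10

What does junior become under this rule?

12.23.16.11.17.20

Each letter is replaced by its alphabet position (a=1..z=26) + 2.
For junior: j=10→12, u=21→23, n=14→16, i=9→11, o=15→17, r=18→20.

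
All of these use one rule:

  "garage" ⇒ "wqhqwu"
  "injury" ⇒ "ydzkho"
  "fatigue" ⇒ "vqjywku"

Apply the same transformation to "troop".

Compare letters: g→w is +16, a→q is +16, r→h is +16 — a constant shift. It's a constant shift of +16 (ROT16).
On troop: t+16=j, r+16=h, o+16=e, o+16=e, p+16=f.

jheef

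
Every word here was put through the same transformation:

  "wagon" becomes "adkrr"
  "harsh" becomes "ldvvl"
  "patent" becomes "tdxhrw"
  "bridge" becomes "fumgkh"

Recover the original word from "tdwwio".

Shifts by position in wagon: pos 0: w→a (+4), pos 1: a→d (+3), pos 2: g→k (+4), pos 3: o→r (+3) — repeating every 2. The shifts repeat in a cycle of length 2: positions 0,1,… shift by +4, +3, then the pattern repeats.
Decoding tdwwio: t−4=p, d−3=a, w−4=s, w−3=t, i−4=e, o−3=l.

pastel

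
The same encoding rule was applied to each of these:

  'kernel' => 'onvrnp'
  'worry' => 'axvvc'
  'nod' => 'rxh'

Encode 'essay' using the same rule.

nwwjc

The shift depends on letter class: consonant k→o is +4, but vowel e→n is +9. Two shifts are in play — +9 for a/e/i/o/u, +4 for every other letter.
Applying it to essay: e(vowel)+9=n, s(cons)+4=w, s(cons)+4=w, a(vowel)+9=j, y(cons)+4=c.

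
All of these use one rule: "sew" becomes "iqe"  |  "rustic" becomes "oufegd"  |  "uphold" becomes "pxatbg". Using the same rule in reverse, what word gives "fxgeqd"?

The output letters match the input read backwards, each shifted +12: sew reversed is wes. Two steps: reverse the string, then apply a Caesar shift of +12.
Undoing it on fxgeqd: shift back: f−12=t, x−12=l, g−12=u, e−12=s, q−12=e, d−12=r → tluser; then reverse → result.

result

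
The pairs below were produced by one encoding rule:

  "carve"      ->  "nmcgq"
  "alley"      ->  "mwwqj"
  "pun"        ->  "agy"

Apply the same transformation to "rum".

cgx

The shift depends on letter class: consonant c→n is +11, but vowel a→m is +12. The rule splits by letter class: vowels +12, consonants +11.
Applying it to rum: r(cons)+11=c, u(vowel)+12=g, m(cons)+11=x.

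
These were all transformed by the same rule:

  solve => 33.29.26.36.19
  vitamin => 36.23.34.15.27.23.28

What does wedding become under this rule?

37.19.18.18.23.28.21

Each letter is replaced by its alphabet position (a=1..z=26) + 14.
For wedding: w=23→37, e=5→19, d=4→18, d=4→18, i=9→23, n=14→28, g=7→21.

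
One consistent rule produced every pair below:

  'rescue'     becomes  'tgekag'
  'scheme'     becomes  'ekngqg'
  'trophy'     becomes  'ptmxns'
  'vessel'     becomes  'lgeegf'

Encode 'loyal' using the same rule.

fmsof

r(17)→t(19) and e(4)→g(6) fit y≡11x+14 (mod 26); the inverse of 11 mod 26 is 19. This is an affine cipher: with a=0,…,z=25, each position x becomes (11x+14) mod 26.
For loyal: l(11)→11·11+14≡5=f; o(14)→11·14+14≡12=m; y(24)→11·24+14≡18=s; a(0)→11·0+14≡14=o; l(11)→11·11+14≡5=f (all mod 26).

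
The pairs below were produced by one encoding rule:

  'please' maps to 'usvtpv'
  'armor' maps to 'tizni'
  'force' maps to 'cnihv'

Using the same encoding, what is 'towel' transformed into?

This is an affine cipher: with a=0,…,z=25, each position x becomes (7x+19) mod 26.
Applying it to towel: t(19)→7·19+19≡22=w; o(14)→7·14+19≡13=n; w(22)→7·22+19≡17=r; e(4)→7·4+19≡21=v; l(11)→7·11+19≡18=s (all mod 26).

wnrvs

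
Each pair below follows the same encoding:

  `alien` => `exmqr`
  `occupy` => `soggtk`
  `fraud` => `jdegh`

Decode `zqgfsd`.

Shifts by position in alien: pos 0: a→e (+4), pos 1: l→x (+12), pos 2: i→m (+4), pos 3: e→q (+12) — repeating every 2. The shifts repeat in a cycle of length 2: positions 0,1,… shift by +4, +12, then the pattern repeats.
Reversing it on zqgfsd: z−4=v, q−12=e, g−4=c, f−12=t, s−4=o, d−12=r.

vector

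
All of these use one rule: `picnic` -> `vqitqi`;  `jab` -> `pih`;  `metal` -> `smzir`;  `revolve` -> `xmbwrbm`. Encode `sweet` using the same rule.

The shift depends on letter class: consonant p→v is +6, but vowel i→q is +8. Vowels shift forward by 8 and consonants shift forward by 6.
On sweet: s(cons)+6=y, w(cons)+6=c, e(vowel)+8=m, e(vowel)+8=m, t(cons)+6=z.

ycmmz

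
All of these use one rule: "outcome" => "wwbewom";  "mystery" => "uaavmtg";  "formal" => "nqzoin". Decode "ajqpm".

shine

A repeating key of period 2 is used — shifts +8, +2 over and over.
Reversing it on ajqpm: a−8=s, j−2=h, q−8=i, p−2=n, m−8=e.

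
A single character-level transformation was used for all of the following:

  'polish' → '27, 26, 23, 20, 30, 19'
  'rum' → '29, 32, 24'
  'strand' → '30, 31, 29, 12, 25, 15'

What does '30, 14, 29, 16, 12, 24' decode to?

scream

p is letter #16 and maps to 27: an offset of 11. Each letter is replaced by its alphabet position (a=1..z=26) + 11.
Decoding 30, 14, 29, 16, 12, 24: 30→(30−11)÷1=19=s, 14→(14−11)÷1=3=c, 29→(29−11)÷1=18=r, 16→(16−11)÷1=5=e, 12→(12−11)÷1=1=a, 24→(24−11)÷1=13=m.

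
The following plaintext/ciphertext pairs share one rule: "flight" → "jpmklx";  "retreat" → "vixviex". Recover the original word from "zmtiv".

viper

Compare letters: f→j is +4, l→p is +4, i→m is +4 — a constant shift. It's a constant shift of +4 (ROT4).
Undoing it on zmtiv: z−4=v, m−4=i, t−4=p, i−4=e, v−4=r.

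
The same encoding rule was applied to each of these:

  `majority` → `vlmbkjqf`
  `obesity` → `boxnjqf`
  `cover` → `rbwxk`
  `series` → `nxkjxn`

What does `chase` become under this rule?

m(12)→v(21) and a(0)→l(11) fit y≡3x+11 (mod 26); the inverse of 3 mod 26 is 9. Treating letters as 0–25, the rule is x ↦ 3x + 11 (mod 26).
For chase: c(2)→3·2+11≡17=r; h(7)→3·7+11≡6=g; a(0)→3·0+11≡11=l; s(18)→3·18+11≡13=n; e(4)→3·4+11≡23=x (all mod 26).

rglnx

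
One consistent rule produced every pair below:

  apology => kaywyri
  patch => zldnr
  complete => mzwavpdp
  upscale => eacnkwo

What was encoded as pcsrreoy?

Shifts by position in apology: pos 0: a→k (+10), pos 1: p→a (+11), pos 2: o→y (+10), pos 3: l→w (+11) — repeating every 2. It's a Vigenère-style cipher with numeric key [10,11]: position i shifts by key[i mod 2].
Undoing it on pcsrreoy: p−10=f, c−11=r, s−10=i, r−11=g, r−10=h, e−11=t, o−10=e, y−11=n.

frighten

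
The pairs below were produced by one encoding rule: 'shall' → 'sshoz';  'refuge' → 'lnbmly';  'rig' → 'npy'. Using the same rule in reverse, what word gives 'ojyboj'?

church

The output letters match the input read backwards, each shifted +7: shall reversed is llahs. Read the word backwards and shift each letter +7.
Undoing it on ojyboj: shift back: o−7=h, j−7=c, y−7=r, b−7=u, o−7=h, j−7=c → hcruhc; then reverse → church.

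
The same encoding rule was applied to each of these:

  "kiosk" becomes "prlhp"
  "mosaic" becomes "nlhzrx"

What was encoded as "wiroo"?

drill

Each pair mirrors across the alphabet (k↔p, i↔r, o↔l): positions sum to 25. This is the alphabet-reversal cipher (Atbash): a becomes z, b becomes y, etc.
Undoing it on wiroo: w↔d, i↔r, r↔i, o↔l, o↔l.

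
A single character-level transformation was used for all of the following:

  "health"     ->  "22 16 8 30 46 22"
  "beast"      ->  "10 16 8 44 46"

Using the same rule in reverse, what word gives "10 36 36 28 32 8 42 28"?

bookmark

h(#8)→22 and e(#5)→16: differences scale by 2, so n = 2·pos + 6. Each letter becomes 2×(its alphabet position, a=1..z=26) + 6.
Undoing it on 10 36 36 28 32 8 42 28: 10→(10−6)÷2=2=b, 36→(36−6)÷2=15=o, 36→(36−6)÷2=15=o, 28→(28−6)÷2=11=k, 32→(32−6)÷2=13=m, 8→(8−6)÷2=1=a, 42→(42−6)÷2=18=r, 28→(28−6)÷2=11=k.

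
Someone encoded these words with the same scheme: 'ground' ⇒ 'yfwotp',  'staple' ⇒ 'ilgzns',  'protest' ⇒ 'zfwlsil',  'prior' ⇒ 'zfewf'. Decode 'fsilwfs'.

restore

Treating letters as 0–25, the rule is x ↦ 3x + 6 (mod 26).
Reversing it on fsilwfs: f(5)→9·(5−6)≡17=r; s(18)→9·(18−6)≡4=e; i(8)→9·(8−6)≡18=s; l(11)→9·(11−6)≡19=t; w(22)→9·(22−6)≡14=o; f(5)→9·(5−6)≡17=r; s(18)→9·(18−6)≡4=e (all mod 26).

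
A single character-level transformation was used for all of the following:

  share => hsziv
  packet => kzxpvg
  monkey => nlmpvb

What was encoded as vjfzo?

equal

Letters are reflected about the middle of the alphabet (position → 25−position): Atbash.
Undoing it on vjfzo: v↔e, j↔q, f↔u, z↔a, o↔l.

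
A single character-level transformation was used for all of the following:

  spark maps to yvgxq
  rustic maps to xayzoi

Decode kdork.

exile

Compare letters: s→y is +6, p→v is +6, a→g is +6 — a constant shift. It's a constant shift of +6 (ROT6).
Undoing it on kdork: k−6=e, d−6=x, o−6=i, r−6=l, k−6=e.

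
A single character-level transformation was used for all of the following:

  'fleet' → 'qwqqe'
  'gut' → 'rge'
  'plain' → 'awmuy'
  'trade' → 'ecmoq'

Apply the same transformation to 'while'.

hsuwq

The shift depends on letter class: consonant f→q is +11, but vowel e→q is +12. Vowels shift forward by 12 and consonants shift forward by 11.
On while: w(cons)+11=h, h(cons)+11=s, i(vowel)+12=u, l(cons)+11=w, e(vowel)+12=q.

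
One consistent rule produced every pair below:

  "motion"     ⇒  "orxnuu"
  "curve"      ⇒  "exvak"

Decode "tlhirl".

riddle

In motion: m→o is +2, o→r is +3, t→x is +4, i→n is +5 — the shift increases by 1 each position. The shift increases by 1 at each position, starting from +2: 2, 3, 4, ….
Decoding tlhirl: t−2=r, l−3=i, h−4=d, i−5=d, r−6=l, l−7=e.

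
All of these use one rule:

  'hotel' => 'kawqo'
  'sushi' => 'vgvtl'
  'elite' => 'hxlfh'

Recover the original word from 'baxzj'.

young

Shifts by position in hotel: pos 0: h→k (+3), pos 1: o→a (+12), pos 2: t→w (+3), pos 3: e→q (+12) — repeating every 2. It's a Vigenère-style cipher with numeric key [3,12]: position i shifts by key[i mod 2].
Reversing it on baxzj: b−3=y, a−12=o, x−3=u, z−12=n, j−3=g.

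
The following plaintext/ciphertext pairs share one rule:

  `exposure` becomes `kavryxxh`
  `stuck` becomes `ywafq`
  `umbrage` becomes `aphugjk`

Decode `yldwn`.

Shifts by position in exposure: pos 0: e→k (+6), pos 1: x→a (+3), pos 2: p→v (+6), pos 3: o→r (+3) — repeating every 2. A repeating key of period 2 is used — shifts +6, +3 over and over.
Reversing it on yldwn: y−6=s, l−3=i, d−6=x, w−3=t, n−6=h.

sixth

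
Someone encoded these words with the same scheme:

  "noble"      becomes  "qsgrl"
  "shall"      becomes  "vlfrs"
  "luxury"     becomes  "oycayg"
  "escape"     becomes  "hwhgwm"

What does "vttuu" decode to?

spoon

In noble: n→q is +3, o→s is +4, b→g is +5, l→r is +6 — the shift increases by 1 each position. Letter i (0-indexed) is shifted by i+3, so successive shifts are 3, 4, 5, ….
Reversing it on vttuu: v−3=s, t−4=p, t−5=o, u−6=o, u−7=n.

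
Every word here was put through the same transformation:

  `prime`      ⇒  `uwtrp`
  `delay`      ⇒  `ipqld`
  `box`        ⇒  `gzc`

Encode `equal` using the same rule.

pvflq

Vowels shift forward by 11 and consonants shift forward by 5.
On equal: e(vowel)+11=p, q(cons)+5=v, u(vowel)+11=f, a(vowel)+11=l, l(cons)+5=q.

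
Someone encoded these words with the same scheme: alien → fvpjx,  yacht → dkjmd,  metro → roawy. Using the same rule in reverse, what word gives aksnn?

valid

Shifts by position in alien: pos 0: a→f (+5), pos 1: l→v (+10), pos 2: i→p (+7), pos 3: e→j (+5), pos 4: n→x (+10) — repeating every 3. A repeating key of period 3 is used — shifts +5, +10, +7 over and over.
Undoing it on aksnn: a−5=v, k−10=a, s−7=l, n−5=i, n−10=d.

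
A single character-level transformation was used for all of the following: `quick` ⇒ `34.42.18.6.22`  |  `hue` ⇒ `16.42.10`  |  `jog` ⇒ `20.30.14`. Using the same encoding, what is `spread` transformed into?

Each letter becomes 2×(its alphabet position, a=1..z=26).
Applying it to spread: s=19→38, p=16→32, r=18→36, e=5→10, a=1→2, d=4→8.

38.32.36.10.2.8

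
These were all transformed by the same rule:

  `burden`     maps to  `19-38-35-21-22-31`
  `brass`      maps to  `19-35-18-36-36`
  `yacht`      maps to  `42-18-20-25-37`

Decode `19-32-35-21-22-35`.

border

b is letter #2 and maps to 19: an offset of 17. Each letter is replaced by its alphabet position (a=1..z=26) + 17.
Undoing it on 19-32-35-21-22-35: 19→(19−17)÷1=2=b, 32→(32−17)÷1=15=o, 35→(35−17)÷1=18=r, 21→(21−17)÷1=4=d, 22→(22−17)÷1=5=e, 35→(35−17)÷1=18=r.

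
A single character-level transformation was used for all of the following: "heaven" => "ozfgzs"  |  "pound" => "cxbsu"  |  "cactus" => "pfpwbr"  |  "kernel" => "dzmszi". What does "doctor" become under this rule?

h(7)→o(14) and e(4)→z(25) fit y≡5x+5 (mod 26); the inverse of 5 mod 26 is 21. Treating letters as 0–25, the rule is x ↦ 5x + 5 (mod 26).
On doctor: d(3)→5·3+5≡20=u; o(14)→5·14+5≡23=x; c(2)→5·2+5≡15=p; t(19)→5·19+5≡22=w; o(14)→5·14+5≡23=x; r(17)→5·17+5≡12=m (all mod 26).

uxpwxm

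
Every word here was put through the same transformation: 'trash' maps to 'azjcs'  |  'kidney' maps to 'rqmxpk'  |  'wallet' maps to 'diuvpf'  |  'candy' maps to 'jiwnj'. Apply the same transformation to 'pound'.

In trash: t→a is +7, r→z is +8, a→j is +9, s→c is +10 — the shift increases by 1 each position. The shift increases by 1 at each position, starting from +7: 7, 8, 9, ….
Applying it to pound: p+7=w, o+8=w, u+9=d, n+10=x, d+11=o.

wwdxo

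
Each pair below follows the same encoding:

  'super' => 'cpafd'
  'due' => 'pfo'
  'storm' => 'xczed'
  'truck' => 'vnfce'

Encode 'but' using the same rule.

The output letters match the input read backwards, each shifted +11: super reversed is repus. The word is reversed, then every letter is shifted forward by 11.
For but: reverse → tub; then shift: t+11=e, u+11=f, b+11=m.

efm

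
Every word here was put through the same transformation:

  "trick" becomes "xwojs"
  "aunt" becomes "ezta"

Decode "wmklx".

In trick: t→x is +4, r→w is +5, i→o is +6, c→j is +7 — the shift increases by 1 each position. The shift increases by 1 at each position, starting from +4: 4, 5, 6, ….
Reversing it on wmklx: w−4=s, m−5=h, k−6=e, l−7=e, x−8=p.

sheep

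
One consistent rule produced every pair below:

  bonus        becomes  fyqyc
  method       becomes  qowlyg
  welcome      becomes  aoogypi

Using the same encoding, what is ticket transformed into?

A repeating key of period 3 is used — shifts +4, +10, +3 over and over.
For ticket: t+4=x, i+10=s, c+3=f, k+4=o, e+10=o, t+3=w.

xsfoow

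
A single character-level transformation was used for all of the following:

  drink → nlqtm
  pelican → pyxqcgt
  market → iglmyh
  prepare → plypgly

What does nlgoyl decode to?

drawer

This is an affine cipher: with a=0,…,z=25, each position x becomes (11x+6) mod 26.
Undoing it on nlgoyl: n(13)→19·(13−6)≡3=d; l(11)→19·(11−6)≡17=r; g(6)→19·(6−6)≡0=a; o(14)→19·(14−6)≡22=w; y(24)→19·(24−6)≡4=e; l(11)→19·(11−6)≡17=r (all mod 26).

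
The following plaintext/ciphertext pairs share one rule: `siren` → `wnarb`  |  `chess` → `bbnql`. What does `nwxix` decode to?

ozone

The output letters match the input read backwards, each shifted +9: siren reversed is neris. The word is reversed, then every letter is shifted forward by 9.
Reversing it on nwxix: shift back: n−9=e, w−9=n, x−9=o, i−9=z, x−9=o → enozo; then reverse → ozone.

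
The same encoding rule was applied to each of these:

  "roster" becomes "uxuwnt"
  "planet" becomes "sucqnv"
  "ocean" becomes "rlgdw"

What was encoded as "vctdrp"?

strain

Shifts by position in roster: pos 0: r→u (+3), pos 1: o→x (+9), pos 2: s→u (+2), pos 3: t→w (+3), pos 4: e→n (+9), pos 5: r→t (+2) — repeating every 3. A repeating key of period 3 is used — shifts +3, +9, +2 over and over.
Reversing it on vctdrp: v−3=s, c−9=t, t−2=r, d−3=a, r−9=i, p−2=n.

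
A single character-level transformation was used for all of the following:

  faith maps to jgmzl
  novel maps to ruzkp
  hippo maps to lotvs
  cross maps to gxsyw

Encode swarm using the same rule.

wcexq

Shifts by position in faith: pos 0: f→j (+4), pos 1: a→g (+6), pos 2: i→m (+4), pos 3: t→z (+6) — repeating every 2. A repeating key of period 2 is used — shifts +4, +6 over and over.
Applying it to swarm: s+4=w, w+6=c, a+4=e, r+6=x, m+4=q.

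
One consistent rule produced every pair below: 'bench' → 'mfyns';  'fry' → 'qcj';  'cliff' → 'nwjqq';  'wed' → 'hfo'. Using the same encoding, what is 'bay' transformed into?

mbj

The rule splits by letter class: vowels +1, consonants +11.
For bay: b(cons)+11=m, a(vowel)+1=b, y(cons)+11=j.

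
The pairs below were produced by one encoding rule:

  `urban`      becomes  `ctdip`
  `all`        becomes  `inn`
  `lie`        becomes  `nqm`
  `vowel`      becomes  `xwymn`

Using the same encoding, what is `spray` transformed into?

The shift depends on letter class: consonant r→t is +2, but vowel u→c is +8. The rule splits by letter class: vowels +8, consonants +2.
For spray: s(cons)+2=u, p(cons)+2=r, r(cons)+2=t, a(vowel)+8=i, y(cons)+2=a.

urtia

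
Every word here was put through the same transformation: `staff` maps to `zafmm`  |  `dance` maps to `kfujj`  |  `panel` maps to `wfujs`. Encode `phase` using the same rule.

Vowels shift forward by 5 and consonants shift forward by 7.
Applying it to phase: p(cons)+7=w, h(cons)+7=o, a(vowel)+5=f, s(cons)+7=z, e(vowel)+5=j.

wofzj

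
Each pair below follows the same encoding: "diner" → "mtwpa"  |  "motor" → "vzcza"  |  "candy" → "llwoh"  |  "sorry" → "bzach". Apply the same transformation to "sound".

bzdym

Shifts by position in diner: pos 0: d→m (+9), pos 1: i→t (+11), pos 2: n→w (+9), pos 3: e→p (+11) — repeating every 2. It's a Vigenère-style cipher with numeric key [9,11]: position i shifts by key[i mod 2].
For sound: s+9=b, o+11=z, u+9=d, n+11=y, d+9=m.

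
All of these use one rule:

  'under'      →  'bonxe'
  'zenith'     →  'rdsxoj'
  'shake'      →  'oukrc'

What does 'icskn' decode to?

daisy

Read the word backwards and shift each letter +10.
Decoding icskn: shift back: i−10=y, c−10=s, s−10=i, k−10=a, n−10=d → ysiad; then reverse → daisy.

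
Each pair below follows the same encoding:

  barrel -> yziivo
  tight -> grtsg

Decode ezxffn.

Each pair mirrors across the alphabet (b↔y, a↔z, r↔i): positions sum to 25. This is the alphabet-reversal cipher (Atbash): a becomes z, b becomes y, etc.
Reversing it on ezxffn: e↔v, z↔a, x↔c, f↔u, f↔u, n↔m.

vacuum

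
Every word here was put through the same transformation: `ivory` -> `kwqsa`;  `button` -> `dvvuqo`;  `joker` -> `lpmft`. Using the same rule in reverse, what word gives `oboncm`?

mammal

Shifts by position in ivory: pos 0: i→k (+2), pos 1: v→w (+1), pos 2: o→q (+2), pos 3: r→s (+1) — repeating every 2. The shifts repeat in a cycle of length 2: positions 0,1,… shift by +2, +1, then the pattern repeats.
Undoing it on oboncm: o−2=m, b−1=a, o−2=m, n−1=m, c−2=a, m−1=l.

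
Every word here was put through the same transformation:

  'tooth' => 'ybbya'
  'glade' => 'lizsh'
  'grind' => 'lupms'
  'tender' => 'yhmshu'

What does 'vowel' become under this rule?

cbrhi

t(19)→y(24) and o(14)→b(1) fit y≡15x+25 (mod 26); the inverse of 15 mod 26 is 7. Treating letters as 0–25, the rule is x ↦ 15x + 25 (mod 26).
For vowel: v(21)→15·21+25≡2=c; o(14)→15·14+25≡1=b; w(22)→15·22+25≡17=r; e(4)→15·4+25≡7=h; l(11)→15·11+25≡8=i (all mod 26).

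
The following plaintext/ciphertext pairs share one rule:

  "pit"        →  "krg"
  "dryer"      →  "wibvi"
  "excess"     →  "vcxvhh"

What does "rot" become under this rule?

ilg

Each pair mirrors across the alphabet (p↔k, i↔r, t↔g): positions sum to 25. Letters are reflected about the middle of the alphabet (position → 25−position): Atbash.
On rot: r↔i, o↔l, t↔g.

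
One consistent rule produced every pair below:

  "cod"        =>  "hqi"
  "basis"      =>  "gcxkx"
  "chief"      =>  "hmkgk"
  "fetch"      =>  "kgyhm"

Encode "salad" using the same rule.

Two shifts are in play — +2 for a/e/i/o/u, +5 for every other letter.
For salad: s(cons)+5=x, a(vowel)+2=c, l(cons)+5=q, a(vowel)+2=c, d(cons)+5=i.

xcqci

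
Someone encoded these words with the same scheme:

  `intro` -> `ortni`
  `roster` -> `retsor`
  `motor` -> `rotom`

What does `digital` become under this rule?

latigid

The output letters match the input read backwards: intro reversed is ortni. It's just the letters in reverse order.
On digital: reverse → latigid.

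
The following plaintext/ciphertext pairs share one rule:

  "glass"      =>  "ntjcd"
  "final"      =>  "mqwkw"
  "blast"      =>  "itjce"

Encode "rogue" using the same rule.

ywpep

In glass: g→n is +7, l→t is +8, a→j is +9, s→c is +10 — the shift increases by 1 each position. Letter i (0-indexed) is shifted by i+7, so successive shifts are 7, 8, 9, ….
For rogue: r+7=y, o+8=w, g+9=p, u+10=e, e+11=p.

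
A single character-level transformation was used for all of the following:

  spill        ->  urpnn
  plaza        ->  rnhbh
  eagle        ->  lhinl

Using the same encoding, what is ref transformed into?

The shift depends on letter class: consonant s→u is +2, but vowel i→p is +7. Vowels shift forward by 7 and consonants shift forward by 2.
Applying it to ref: r(cons)+2=t, e(vowel)+7=l, f(cons)+2=h.

tlh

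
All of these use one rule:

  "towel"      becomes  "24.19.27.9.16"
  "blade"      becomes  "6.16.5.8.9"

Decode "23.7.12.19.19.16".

t is letter #20 and maps to 24: an offset of 4. The number is (letter's place in the alphabet, a=1) + 4.
Reversing it on 23.7.12.19.19.16: 23→(23−4)÷1=19=s, 7→(7−4)÷1=3=c, 12→(12−4)÷1=8=h, 19→(19−4)÷1=15=o, 19→(19−4)÷1=15=o, 16→(16−4)÷1=12=l.

school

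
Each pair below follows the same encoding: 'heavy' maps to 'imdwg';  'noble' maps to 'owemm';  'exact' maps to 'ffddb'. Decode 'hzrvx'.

A repeating key of period 3 is used — shifts +1, +8, +3 over and over.
Decoding hzrvx: h−1=g, z−8=r, r−3=o, v−1=u, x−8=p.

group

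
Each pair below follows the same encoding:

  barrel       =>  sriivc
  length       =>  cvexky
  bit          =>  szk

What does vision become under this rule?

mzjzfe

Compare letters: b→s is +17, a→r is +17, r→i is +17 — a constant shift. This is a Caesar cipher with shift 17.
On vision: v+17=m, i+17=z, s+17=j, i+17=z, o+17=f, n+17=e.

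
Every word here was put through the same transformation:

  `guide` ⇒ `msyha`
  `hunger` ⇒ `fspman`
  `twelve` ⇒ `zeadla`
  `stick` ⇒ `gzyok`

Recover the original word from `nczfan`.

g(6)→m(12) and u(20)→s(18) fit y≡19x+2 (mod 26); the inverse of 19 mod 26 is 11. This is an affine cipher: with a=0,…,z=25, each position x becomes (19x+2) mod 26.
Reversing it on nczfan: n(13)→11·(13−2)≡17=r; c(2)→11·(2−2)≡0=a; z(25)→11·(25−2)≡19=t; f(5)→11·(5−2)≡7=h; a(0)→11·(0−2)≡4=e; n(13)→11·(13−2)≡17=r (all mod 26).

rather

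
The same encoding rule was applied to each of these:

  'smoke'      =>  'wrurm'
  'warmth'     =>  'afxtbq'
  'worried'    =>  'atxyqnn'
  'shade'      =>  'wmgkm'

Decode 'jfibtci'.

faculty

Letter i (0-indexed) is shifted by i+4, so successive shifts are 4, 5, 6, ….
Decoding jfibtci: j−4=f, f−5=a, i−6=c, b−7=u, t−8=l, c−9=t, i−10=y.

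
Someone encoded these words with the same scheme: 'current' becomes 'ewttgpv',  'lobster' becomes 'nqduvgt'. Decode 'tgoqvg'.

remote

Compare letters: c→e is +2, u→w is +2, r→t is +2 — a constant shift. Every letter moves 2 places later in the alphabet, wrapping around z→a.
Reversing it on tgoqvg: t−2=r, g−2=e, o−2=m, q−2=o, v−2=t, g−2=e.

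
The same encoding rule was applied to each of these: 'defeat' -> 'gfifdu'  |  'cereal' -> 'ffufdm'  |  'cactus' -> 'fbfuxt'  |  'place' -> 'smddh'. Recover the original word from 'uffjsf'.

recipe

Shifts by position in defeat: pos 0: d→g (+3), pos 1: e→f (+1), pos 2: f→i (+3), pos 3: e→f (+1) — repeating every 2. A repeating key of period 2 is used — shifts +3, +1 over and over.
Decoding uffjsf: u−3=r, f−1=e, f−3=c, j−1=i, s−3=p, f−1=e.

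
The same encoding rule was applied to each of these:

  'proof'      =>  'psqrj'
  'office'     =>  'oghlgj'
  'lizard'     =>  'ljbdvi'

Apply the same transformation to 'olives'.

In proof: p→p is +0, r→s is +1, o→q is +2, o→r is +3 — the shift increases by 1 each position. Letter i (0-indexed) is shifted by i+0, so successive shifts are 0, 1, 2, ….
Applying it to olives: o+0=o, l+1=m, i+2=k, v+3=y, e+4=i, s+5=x.

omkyix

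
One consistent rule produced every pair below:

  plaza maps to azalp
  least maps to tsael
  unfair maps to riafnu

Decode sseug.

The output letters match the input read backwards: plaza reversed is azalp. It's just the letters in reverse order.
Undoing it on sseug: then reverse → guess.

guess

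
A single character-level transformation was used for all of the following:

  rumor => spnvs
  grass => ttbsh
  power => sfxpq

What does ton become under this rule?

opu

The output letters match the input read backwards, each shifted +1: rumor reversed is romur. Read the word backwards and shift each letter +1.
For ton: reverse → not; then shift: n+1=o, o+1=p, t+1=u.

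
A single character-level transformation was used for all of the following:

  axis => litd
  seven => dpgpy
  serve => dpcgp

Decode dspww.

shell

Compare letters: a→l is +11, x→i is +11, i→t is +11 — a constant shift. Every letter moves 11 places later in the alphabet, wrapping around z→a.
Undoing it on dspww: d−11=s, s−11=h, p−11=e, w−11=l, w−11=l.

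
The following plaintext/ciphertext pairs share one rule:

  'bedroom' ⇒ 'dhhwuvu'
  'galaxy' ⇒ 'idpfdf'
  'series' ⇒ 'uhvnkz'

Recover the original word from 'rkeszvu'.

phantom

Letter i (0-indexed) is shifted by i+2, so successive shifts are 2, 3, 4, ….
Reversing it on rkeszvu: r−2=p, k−3=h, e−4=a, s−5=n, z−6=t, v−7=o, u−8=m.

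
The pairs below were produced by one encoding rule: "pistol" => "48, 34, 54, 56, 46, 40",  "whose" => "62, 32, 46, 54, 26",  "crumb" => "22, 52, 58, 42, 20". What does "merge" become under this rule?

With a=1..z=26, the number is 2·pos + 16.
Applying it to merge: m=13→42, e=5→26, r=18→52, g=7→30, e=5→26.

42, 26, 52, 30, 26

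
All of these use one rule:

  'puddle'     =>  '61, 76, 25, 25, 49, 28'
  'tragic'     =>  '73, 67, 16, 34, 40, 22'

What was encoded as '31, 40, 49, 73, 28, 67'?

filter

p(#16)→61 and u(#21)→76: differences scale by 3, so n = 3·pos + 13. The formula is n = 3×(alphabet index, a=1) + 13.
Reversing it on 31, 40, 49, 73, 28, 67: 31→(31−13)÷3=6=f, 40→(40−13)÷3=9=i, 49→(49−13)÷3=12=l, 73→(73−13)÷3=20=t, 28→(28−13)÷3=5=e, 67→(67−13)÷3=18=r.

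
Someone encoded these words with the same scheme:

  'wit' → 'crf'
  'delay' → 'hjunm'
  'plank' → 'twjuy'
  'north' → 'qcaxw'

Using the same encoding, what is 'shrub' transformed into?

kdaqb

The output letters match the input read backwards, each shifted +9: wit reversed is tiw. The word is reversed, then every letter is shifted forward by 9.
Applying it to shrub: reverse → burhs; then shift: b+9=k, u+9=d, r+9=a, h+9=q, s+9=b.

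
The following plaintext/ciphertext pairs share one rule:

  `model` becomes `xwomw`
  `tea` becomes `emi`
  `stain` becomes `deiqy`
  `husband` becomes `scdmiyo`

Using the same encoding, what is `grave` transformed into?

The shift depends on letter class: consonant m→x is +11, but vowel o→w is +8. Vowels shift forward by 8 and consonants shift forward by 11.
Applying it to grave: g(cons)+11=r, r(cons)+11=c, a(vowel)+8=i, v(cons)+11=g, e(vowel)+8=m.

rcigm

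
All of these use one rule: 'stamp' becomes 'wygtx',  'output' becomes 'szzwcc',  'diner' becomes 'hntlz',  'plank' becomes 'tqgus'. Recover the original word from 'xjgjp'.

teach

In stamp: s→w is +4, t→y is +5, a→g is +6, m→t is +7 — the shift increases by 1 each position. Each letter shifts forward by (position + 4), i.e. 4, 5, 6, … — the shift grows by one for each successive letter.
Decoding xjgjp: x−4=t, j−5=e, g−6=a, j−7=c, p−8=h.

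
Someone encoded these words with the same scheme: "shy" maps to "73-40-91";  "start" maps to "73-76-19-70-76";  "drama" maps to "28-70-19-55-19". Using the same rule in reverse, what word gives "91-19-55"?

With a=1..z=26, the number is 3·pos + 16.
Undoing it on 91-19-55: 91→(91−16)÷3=25=y, 19→(19−16)÷3=1=a, 55→(55−16)÷3=13=m.

yam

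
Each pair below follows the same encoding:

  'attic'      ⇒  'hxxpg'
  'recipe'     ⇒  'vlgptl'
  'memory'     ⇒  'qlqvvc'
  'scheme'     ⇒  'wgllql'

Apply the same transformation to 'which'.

The shift depends on letter class: consonant t→x is +4, but vowel a→h is +7. Vowels shift forward by 7 and consonants shift forward by 4.
Applying it to which: w(cons)+4=a, h(cons)+4=l, i(vowel)+7=p, c(cons)+4=g, h(cons)+4=l.

alpgl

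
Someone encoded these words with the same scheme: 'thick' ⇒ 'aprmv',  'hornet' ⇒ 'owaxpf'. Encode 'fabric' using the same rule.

In thick: t→a is +7, h→p is +8, i→r is +9, c→m is +10 — the shift increases by 1 each position. Each letter shifts forward by (position + 7), i.e. 7, 8, 9, … — the shift grows by one for each successive letter.
On fabric: f+7=m, a+8=i, b+9=k, r+10=b, i+11=t, c+12=o.

mikbto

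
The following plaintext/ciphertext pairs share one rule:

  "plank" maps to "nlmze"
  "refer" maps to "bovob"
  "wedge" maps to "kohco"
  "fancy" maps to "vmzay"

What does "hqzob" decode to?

p(15)→n(13) and l(11)→l(11) fit y≡7x+12 (mod 26); the inverse of 7 mod 26 is 15. Each letter's alphabet position (a=0..z=25) is mapped through 7·x+12 mod 26 — an affine cipher.
Decoding hqzob: h(7)→15·(7−12)≡3=d; q(16)→15·(16−12)≡8=i; z(25)→15·(25−12)≡13=n; o(14)→15·(14−12)≡4=e; b(1)→15·(1−12)≡17=r (all mod 26).

diner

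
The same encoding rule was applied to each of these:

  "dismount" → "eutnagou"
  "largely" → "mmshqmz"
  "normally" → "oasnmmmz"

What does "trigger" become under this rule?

usuhhqs

The shift depends on letter class: consonant d→e is +1, but vowel i→u is +12. Two shifts are in play — +12 for a/e/i/o/u, +1 for every other letter.
Applying it to trigger: t(cons)+1=u, r(cons)+1=s, i(vowel)+12=u, g(cons)+1=h, g(cons)+1=h, e(vowel)+12=q, r(cons)+1=s.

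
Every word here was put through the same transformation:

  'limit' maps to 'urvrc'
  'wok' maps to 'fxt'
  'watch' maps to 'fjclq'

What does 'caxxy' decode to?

Every letter moves 9 places later in the alphabet, wrapping around z→a.
Undoing it on caxxy: c−9=t, a−9=r, x−9=o, x−9=o, y−9=p.

troop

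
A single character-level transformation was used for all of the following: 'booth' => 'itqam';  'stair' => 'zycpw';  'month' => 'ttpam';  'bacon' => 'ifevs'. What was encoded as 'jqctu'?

Shifts by position in booth: pos 0: b→i (+7), pos 1: o→t (+5), pos 2: o→q (+2), pos 3: t→a (+7), pos 4: h→m (+5) — repeating every 3. It's a Vigenère-style cipher with numeric key [7,5,2]: position i shifts by key[i mod 3].
Reversing it on jqctu: j−7=c, q−5=l, c−2=a, t−7=m, u−5=p.

clamp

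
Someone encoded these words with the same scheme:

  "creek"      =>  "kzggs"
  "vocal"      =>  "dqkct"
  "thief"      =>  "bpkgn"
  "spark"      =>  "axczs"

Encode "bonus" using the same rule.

The shift depends on letter class: consonant c→k is +8, but vowel e→g is +2. The rule splits by letter class: vowels +2, consonants +8.
On bonus: b(cons)+8=j, o(vowel)+2=q, n(cons)+8=v, u(vowel)+2=w, s(cons)+8=a.

jqvwa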